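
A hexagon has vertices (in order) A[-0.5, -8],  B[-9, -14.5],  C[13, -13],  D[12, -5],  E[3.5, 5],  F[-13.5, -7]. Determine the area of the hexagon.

A→B: (-0.5)(-14.5) − (-9)(-8) = -64.75
B→C: (-9)(-13) − (13)(-14.5) = 305.5
C→D: (13)(-5) − (12)(-13) = 91
D→E: (12)(5) − (3.5)(-5) = 77.5
E→F: (3.5)(-7) − (-13.5)(5) = 43
F→A: (-13.5)(-8) − (-0.5)(-7) = 104.5
Σ = 556.75
Area = |Σ|/2 = 278.375.

278.375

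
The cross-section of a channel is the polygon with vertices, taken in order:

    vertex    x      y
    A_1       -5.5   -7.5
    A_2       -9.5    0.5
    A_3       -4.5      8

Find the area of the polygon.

Apply the shoelace formula: 2A = Σ (x_i·y_{i+1} − x_{i+1}·y_i), indices taken mod 3.
Cross-terms: -74, -73.75, 77.75  ⇒  Σ = -70
Area = |Σ|/2 = 35.

35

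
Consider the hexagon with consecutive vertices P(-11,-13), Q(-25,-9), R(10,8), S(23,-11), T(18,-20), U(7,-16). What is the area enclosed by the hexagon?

653.5

Apply the shoelace formula: 2A = Σ (x_i·y_{i+1} − x_{i+1}·y_i), indices taken mod 6.
Cross-terms: -226, -110, -294, -262, -148, -267  ⇒  Σ = -1307
Area = |Σ|/2 = 653.5.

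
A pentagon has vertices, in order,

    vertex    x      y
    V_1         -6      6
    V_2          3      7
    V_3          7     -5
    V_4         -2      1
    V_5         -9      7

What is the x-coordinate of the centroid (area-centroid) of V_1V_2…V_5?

5/9

Apply Gauss's area formula. First the cross-terms c_i = x_i·y_{i+1} − x_{i+1}·y_i:
  -60, -64, -3, -5, -12  ⇒  2A = -144, A = -72.
Then Σ (x_i + x_{i+1})·c_i = -240, so x̄ = -240 / (6·(-72)) = 5/9.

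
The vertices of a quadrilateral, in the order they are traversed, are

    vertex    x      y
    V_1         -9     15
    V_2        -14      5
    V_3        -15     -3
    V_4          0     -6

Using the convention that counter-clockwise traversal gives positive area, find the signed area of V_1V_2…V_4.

Apply the shoelace (surveyor's) formula: 2A = Σ (x_i·y_{i+1} − x_{i+1}·y_i), indices taken mod 4.
V_1→V_2: (-9)(5) − (-14)(15) = 165
V_2→V_3: (-14)(-3) − (-15)(5) = 117
V_3→V_4: (-15)(-6) − (0)(-3) = 90
V_4→V_1: (0)(15) − (-9)(-6) = -54
Σ = 318
Signed area = Σ/2 = 159 (positive ⇒ counter-clockwise traversal).

159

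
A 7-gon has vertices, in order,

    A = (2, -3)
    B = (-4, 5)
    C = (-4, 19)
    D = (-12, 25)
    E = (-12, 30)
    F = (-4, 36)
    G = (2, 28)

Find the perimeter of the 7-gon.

90

|AB| = √((-6)² + (8)²) = √100 = 10
|BC| = √((0)² + (14)²) = √196 = 14
|CD| = √((-8)² + (6)²) = √100 = 10
|DE| = √((0)² + (5)²) = √25 = 5
|EF| = √((8)² + (6)²) = √100 = 10
|FG| = √((6)² + (-8)²) = √100 = 10
|GA| = √((0)² + (-31)²) = √961 = 31
Perimeter = 10 + 14 + 10 + 5 + 10 + 10 + 31 = 90.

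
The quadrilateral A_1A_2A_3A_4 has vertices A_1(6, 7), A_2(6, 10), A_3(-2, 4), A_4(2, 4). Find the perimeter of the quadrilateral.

22

|A_1A_2| = √((0)² + (3)²) = √9 = 3
|A_2A_3| = √((-8)² + (-6)²) = √100 = 10
|A_3A_4| = √((4)² + (0)²) = √16 = 4
|A_4A_1| = √((4)² + (3)²) = √25 = 5
Perimeter = 3 + 10 + 4 + 5 = 22.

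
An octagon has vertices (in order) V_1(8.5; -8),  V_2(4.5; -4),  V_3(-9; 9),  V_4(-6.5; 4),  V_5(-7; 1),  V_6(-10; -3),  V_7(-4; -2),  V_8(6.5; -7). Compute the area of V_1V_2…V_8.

69

Apply Gauss's area formula: 2A = Σ (x_i·y_{i+1} − x_{i+1}·y_i), indices taken mod 8.
Cross-terms: 2, 4.5, 22.5, 21.5, 31, 8, 41, 7.5  ⇒  Σ = 138
Area = |Σ|/2 = 69.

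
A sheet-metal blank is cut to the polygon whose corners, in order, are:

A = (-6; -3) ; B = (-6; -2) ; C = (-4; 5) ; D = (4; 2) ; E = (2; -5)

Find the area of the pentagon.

Apply the shoelace formula: 2A = Σ (x_i·y_{i+1} − x_{i+1}·y_i), indices taken mod 5.
Σ = (-6) + (-38) + (-28) + (-24) + (-36) = -132
Area = |Σ|/2 = 66.

66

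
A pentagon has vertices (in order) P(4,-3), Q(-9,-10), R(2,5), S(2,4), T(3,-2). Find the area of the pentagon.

55.5

Σ = (-67) + (-25) + (-2) + (-16) + (-1) = -111
Area = |Σ|/2 = 55.5.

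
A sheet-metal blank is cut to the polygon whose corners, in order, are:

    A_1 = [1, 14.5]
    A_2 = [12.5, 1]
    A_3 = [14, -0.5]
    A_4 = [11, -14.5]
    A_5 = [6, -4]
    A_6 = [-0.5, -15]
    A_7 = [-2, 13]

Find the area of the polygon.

Apply the shoelace (surveyor's) formula: 2A = Σ (x_i·y_{i+1} − x_{i+1}·y_i), indices taken mod 7.
A_1→A_2: (1)(1) − (12.5)(14.5) = -180.25
A_2→A_3: (12.5)(-0.5) − (14)(1) = -20.25
A_3→A_4: (14)(-14.5) − (11)(-0.5) = -197.5
A_4→A_5: (11)(-4) − (6)(-14.5) = 43
A_5→A_6: (6)(-15) − (-0.5)(-4) = -92
A_6→A_7: (-0.5)(13) − (-2)(-15) = -36.5
A_7→A_1: (-2)(14.5) − (1)(13) = -42
Σ = -525.5
Area = |Σ|/2 = 262.75.

262.75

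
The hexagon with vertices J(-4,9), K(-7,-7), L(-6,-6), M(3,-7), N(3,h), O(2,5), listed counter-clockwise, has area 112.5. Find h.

0

Write out the shoelace sum; only the two edges meeting at N involve h:
2·Area = [(3·h − 3·(-7)) + (3·5 − 2·h)] + 189
       = 1·h + 225 = 225
⇒ h = 0.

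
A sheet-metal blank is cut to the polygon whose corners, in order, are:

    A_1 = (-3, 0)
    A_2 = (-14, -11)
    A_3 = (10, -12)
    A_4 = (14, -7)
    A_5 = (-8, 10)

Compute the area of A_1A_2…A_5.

261.5

Σ = (33) + (278) + (98) + (84) + (30) = 523
Area = |Σ|/2 = 261.5.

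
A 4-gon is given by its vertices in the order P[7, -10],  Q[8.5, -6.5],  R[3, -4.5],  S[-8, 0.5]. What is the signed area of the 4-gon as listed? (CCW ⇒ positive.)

31.375

Σ = (39.5) + (-18.75) + (-34.5) + (76.5) = 62.75
Signed area = Σ/2 = 31.375 (positive ⇒ counter-clockwise traversal).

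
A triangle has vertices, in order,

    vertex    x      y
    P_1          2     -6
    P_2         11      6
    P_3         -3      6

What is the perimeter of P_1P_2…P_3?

42

|P_1P_2| = √((9)² + (12)²) = √225 = 15
|P_2P_3| = √((-14)² + (0)²) = √196 = 14
|P_3P_1| = √((5)² + (-12)²) = √169 = 13
Perimeter = 15 + 14 + 13 = 42.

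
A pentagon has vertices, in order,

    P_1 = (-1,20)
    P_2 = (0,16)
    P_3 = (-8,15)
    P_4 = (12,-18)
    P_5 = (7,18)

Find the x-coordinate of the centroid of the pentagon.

1049/288

Apply the shoelace (surveyor's) formula. First the cross-terms c_i = x_i·y_{i+1} − x_{i+1}·y_i:
  -16, 128, -36, 342, 158  ⇒  2A = 576, A = 288.
Then Σ (x_i + x_{i+1})·c_i = 6294, so x̄ = 6294 / (6·288) = 1049/288.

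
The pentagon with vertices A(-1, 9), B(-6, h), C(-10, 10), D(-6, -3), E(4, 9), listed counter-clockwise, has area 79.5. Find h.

Write out the shoelace sum; only the two edges meeting at B involve h:
2·Area = [((-1)·h − (-6)·9) + ((-6)·10 − (-10)·h)] + 93
       = 9·h + 87 = 159
⇒ h = 8.

8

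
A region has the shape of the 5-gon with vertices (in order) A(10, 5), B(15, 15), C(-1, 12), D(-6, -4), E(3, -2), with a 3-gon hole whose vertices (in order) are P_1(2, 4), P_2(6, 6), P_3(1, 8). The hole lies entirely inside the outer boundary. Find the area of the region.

Outer boundary:
Apply the surveyor's formula: 2A = Σ (x_i·y_{i+1} − x_{i+1}·y_i), indices taken mod 5.
A→B: (10)(15) − (15)(5) = 75
B→C: (15)(12) − (-1)(15) = 195
C→D: (-1)(-4) − (-6)(12) = 76
D→E: (-6)(-2) − (3)(-4) = 24
E→A: (3)(5) − (10)(-2) = 35
Σ = 405
Area = |Σ|/2 = 202.5.
Hole:
Σ = (-12) + (42) + (-12) = 18
Area = |Σ|/2 = 9.
Net area = 202.5 − 9 = 193.5.

193.5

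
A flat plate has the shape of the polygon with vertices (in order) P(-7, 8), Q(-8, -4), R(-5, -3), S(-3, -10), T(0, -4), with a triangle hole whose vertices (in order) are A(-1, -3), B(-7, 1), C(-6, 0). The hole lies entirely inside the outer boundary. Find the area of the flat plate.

59.5

Outer boundary:
Σ = (92) + (4) + (41) + (12) + (-28) = 121
Area = |Σ|/2 = 60.5.
Hole:
Σ = (-22) + (6) + (18) = 2
Area = |Σ|/2 = 1.
Net area = 60.5 − 1 = 59.5.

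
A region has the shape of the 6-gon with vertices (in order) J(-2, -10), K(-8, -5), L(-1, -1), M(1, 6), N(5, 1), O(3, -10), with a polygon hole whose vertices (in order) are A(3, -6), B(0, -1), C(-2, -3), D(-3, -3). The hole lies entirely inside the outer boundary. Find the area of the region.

Outer boundary:
Σ = (-70) + (3) + (-5) + (-29) + (-53) + (-50) = -204
Area = |Σ|/2 = 102.
Hole:
Cross-terms: -3, -2, -3, 27  ⇒  Σ = 19
Area = |Σ|/2 = 9.5.
Net area = 102 − 9.5 = 92.5.

92.5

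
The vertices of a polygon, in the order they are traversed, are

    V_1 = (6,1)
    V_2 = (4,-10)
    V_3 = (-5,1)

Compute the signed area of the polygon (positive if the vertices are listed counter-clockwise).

Cross-terms: -64, -46, -11  ⇒  Σ = -121
Signed area = Σ/2 = -60.5 (negative ⇒ clockwise traversal).

-60.5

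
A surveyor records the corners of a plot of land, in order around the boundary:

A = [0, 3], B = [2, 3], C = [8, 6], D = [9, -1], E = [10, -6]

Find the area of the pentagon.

47

Apply Gauss's area formula: 2A = Σ (x_i·y_{i+1} − x_{i+1}·y_i), indices taken mod 5.
Cross-terms: -6, -12, -62, -44, 30  ⇒  Σ = -94
Area = |Σ|/2 = 47.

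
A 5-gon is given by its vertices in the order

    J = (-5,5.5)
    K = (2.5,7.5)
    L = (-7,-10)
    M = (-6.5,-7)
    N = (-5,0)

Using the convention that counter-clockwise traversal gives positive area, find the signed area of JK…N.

-51.125

Apply the shoelace (surveyor's) formula: 2A = Σ (x_i·y_{i+1} − x_{i+1}·y_i), indices taken mod 5.
Σ = (-51.25) + (27.5) + (-16) + (-35) + (-27.5) = -102.25
Signed area = Σ/2 = -51.125 (negative ⇒ clockwise traversal).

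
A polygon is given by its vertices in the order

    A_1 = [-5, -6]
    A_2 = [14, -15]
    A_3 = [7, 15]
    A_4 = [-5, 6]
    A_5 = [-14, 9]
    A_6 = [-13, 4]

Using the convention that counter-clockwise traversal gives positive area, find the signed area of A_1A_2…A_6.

394.5

Apply Gauss's area formula: 2A = Σ (x_i·y_{i+1} − x_{i+1}·y_i), indices taken mod 6.
A_1→A_2: (-5)(-15) − (14)(-6) = 159
A_2→A_3: (14)(15) − (7)(-15) = 315
A_3→A_4: (7)(6) − (-5)(15) = 117
A_4→A_5: (-5)(9) − (-14)(6) = 39
A_5→A_6: (-14)(4) − (-13)(9) = 61
A_6→A_1: (-13)(-6) − (-5)(4) = 98
Σ = 789
Signed area = Σ/2 = 394.5 (positive ⇒ counter-clockwise traversal).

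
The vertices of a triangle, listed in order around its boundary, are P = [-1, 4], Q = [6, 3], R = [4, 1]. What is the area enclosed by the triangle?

8

Apply the shoelace formula: 2A = Σ (x_i·y_{i+1} − x_{i+1}·y_i), indices taken mod 3.
Σ = (-27) + (-6) + (17) = -16
Area = |Σ|/2 = 8.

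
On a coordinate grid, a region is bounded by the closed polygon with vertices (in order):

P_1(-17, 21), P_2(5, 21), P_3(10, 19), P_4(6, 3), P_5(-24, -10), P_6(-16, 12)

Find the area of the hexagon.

614.5

Apply Gauss's area formula: 2A = Σ (x_i·y_{i+1} − x_{i+1}·y_i), indices taken mod 6.
Cross-terms: -462, -115, -84, 12, -448, -132  ⇒  Σ = -1229
Area = |Σ|/2 = 614.5.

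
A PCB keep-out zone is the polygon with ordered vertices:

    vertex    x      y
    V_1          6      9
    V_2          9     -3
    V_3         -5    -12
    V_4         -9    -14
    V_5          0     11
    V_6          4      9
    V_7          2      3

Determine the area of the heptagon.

Apply Gauss's area formula: 2A = Σ (x_i·y_{i+1} − x_{i+1}·y_i), indices taken mod 7.
Cross-terms: -99, -123, -38, -99, -44, -6, 0  ⇒  Σ = -409
Area = |Σ|/2 = 204.5.

204.5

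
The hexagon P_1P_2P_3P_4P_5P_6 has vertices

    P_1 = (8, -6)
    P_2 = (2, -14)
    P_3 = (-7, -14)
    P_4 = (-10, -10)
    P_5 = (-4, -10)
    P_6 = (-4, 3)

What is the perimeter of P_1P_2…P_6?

58

|P_1P_2| = √((-6)² + (-8)²) = √100 = 10
|P_2P_3| = √((-9)² + (0)²) = √81 = 9
|P_3P_4| = √((-3)² + (4)²) = √25 = 5
|P_4P_5| = √((6)² + (0)²) = √36 = 6
|P_5P_6| = √((0)² + (13)²) = √169 = 13
|P_6P_1| = √((12)² + (-9)²) = √225 = 15
Perimeter = 10 + 9 + 5 + 6 + 13 + 15 = 58.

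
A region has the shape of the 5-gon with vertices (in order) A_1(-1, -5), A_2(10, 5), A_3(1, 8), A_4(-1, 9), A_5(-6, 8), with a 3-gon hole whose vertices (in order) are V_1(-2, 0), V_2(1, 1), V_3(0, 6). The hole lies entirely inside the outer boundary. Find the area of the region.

102.5

Outer boundary:
Cross-terms: 45, 75, 17, 46, 38  ⇒  Σ = 221
Area = |Σ|/2 = 110.5.
Hole:
Apply Gauss's area formula: 2A = Σ (x_i·y_{i+1} − x_{i+1}·y_i), indices taken mod 3.
V_1→V_2: (-2)(1) − (1)(0) = -2
V_2→V_3: (1)(6) − (0)(1) = 6
V_3→V_1: (0)(0) − (-2)(6) = 12
Σ = 16
Area = |Σ|/2 = 8.
Net area = 110.5 − 8 = 102.5.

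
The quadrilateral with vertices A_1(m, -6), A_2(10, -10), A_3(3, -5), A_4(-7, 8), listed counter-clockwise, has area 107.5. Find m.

Write out the shoelace sum; only the two edges meeting at A_1 involve m:
2·Area = [((-7)·(-6) − m·8) + (m·(-10) − 10·(-6))] + -31
       = -18·m + 71 = 215
⇒ m = -8.

-8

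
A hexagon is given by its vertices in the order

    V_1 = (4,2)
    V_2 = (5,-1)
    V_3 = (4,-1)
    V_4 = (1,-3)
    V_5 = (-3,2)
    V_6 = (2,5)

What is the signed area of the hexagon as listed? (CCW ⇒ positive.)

-34

Apply Gauss's area formula: 2A = Σ (x_i·y_{i+1} − x_{i+1}·y_i), indices taken mod 6.
Cross-terms: -14, -1, -11, -7, -19, -16  ⇒  Σ = -68
Signed area = Σ/2 = -34 (negative ⇒ clockwise traversal).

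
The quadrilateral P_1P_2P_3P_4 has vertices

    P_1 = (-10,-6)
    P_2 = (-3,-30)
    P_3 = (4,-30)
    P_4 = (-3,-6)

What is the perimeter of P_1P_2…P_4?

|P_1P_2| = √((7)² + (-24)²) = √625 = 25
|P_2P_3| = √((7)² + (0)²) = √49 = 7
|P_3P_4| = √((-7)² + (24)²) = √625 = 25
|P_4P_1| = √((-7)² + (0)²) = √49 = 7
Perimeter = 25 + 7 + 25 + 7 = 64.

64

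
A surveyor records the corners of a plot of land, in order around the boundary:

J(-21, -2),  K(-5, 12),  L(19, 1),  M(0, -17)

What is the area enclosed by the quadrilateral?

Cross-terms: -262, -233, -323, -357  ⇒  Σ = -1175
Area = |Σ|/2 = 587.5.

587.5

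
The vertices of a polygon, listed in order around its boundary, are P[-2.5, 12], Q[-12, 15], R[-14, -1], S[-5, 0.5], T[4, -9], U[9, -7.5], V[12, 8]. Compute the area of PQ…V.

Apply the surveyor's formula: 2A = Σ (x_i·y_{i+1} − x_{i+1}·y_i), indices taken mod 7.
P→Q: (-2.5)(15) − (-12)(12) = 106.5
Q→R: (-12)(-1) − (-14)(15) = 222
R→S: (-14)(0.5) − (-5)(-1) = -12
S→T: (-5)(-9) − (4)(0.5) = 43
T→U: (4)(-7.5) − (9)(-9) = 51
U→V: (9)(8) − (12)(-7.5) = 162
V→P: (12)(12) − (-2.5)(8) = 164
Σ = 736.5
Area = |Σ|/2 = 368.25.

368.25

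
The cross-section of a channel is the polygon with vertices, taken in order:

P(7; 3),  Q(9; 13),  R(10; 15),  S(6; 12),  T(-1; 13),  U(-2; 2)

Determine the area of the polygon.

Apply Gauss's area formula: 2A = Σ (x_i·y_{i+1} − x_{i+1}·y_i), indices taken mod 6.
Σ = (64) + (5) + (30) + (90) + (24) + (-20) = 193
Area = |Σ|/2 = 96.5.

96.5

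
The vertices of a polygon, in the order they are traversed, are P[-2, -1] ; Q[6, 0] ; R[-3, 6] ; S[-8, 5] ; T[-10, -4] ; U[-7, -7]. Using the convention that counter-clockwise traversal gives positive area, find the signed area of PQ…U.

96

Cross-terms: 6, 36, 33, 82, 42, -7  ⇒  Σ = 192
Signed area = Σ/2 = 96 (positive ⇒ counter-clockwise traversal).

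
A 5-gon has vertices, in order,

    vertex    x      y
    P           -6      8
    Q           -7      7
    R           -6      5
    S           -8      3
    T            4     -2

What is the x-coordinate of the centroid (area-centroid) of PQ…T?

-637/201

Apply the shoelace (surveyor's) formula. First the cross-terms c_i = x_i·y_{i+1} − x_{i+1}·y_i:
  14, 7, 22, 4, 20  ⇒  2A = 67, A = 33.5.
Then Σ (x_i + x_{i+1})·c_i = -637, so x̄ = -637 / (6·33.5) = -637/201.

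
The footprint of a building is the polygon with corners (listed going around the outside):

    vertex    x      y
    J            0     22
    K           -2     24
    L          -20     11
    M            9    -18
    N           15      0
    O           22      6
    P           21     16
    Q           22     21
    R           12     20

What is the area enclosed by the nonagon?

Apply Gauss's area formula: 2A = Σ (x_i·y_{i+1} − x_{i+1}·y_i), indices taken mod 9.
Σ = (44) + (458) + (261) + (270) + (90) + (226) + (89) + (188) + (264) = 1890
Area = |Σ|/2 = 945.

945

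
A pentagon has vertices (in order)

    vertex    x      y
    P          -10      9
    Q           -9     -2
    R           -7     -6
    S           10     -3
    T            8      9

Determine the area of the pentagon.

Σ = (101) + (40) + (81) + (114) + (162) = 498
Area = |Σ|/2 = 249.

249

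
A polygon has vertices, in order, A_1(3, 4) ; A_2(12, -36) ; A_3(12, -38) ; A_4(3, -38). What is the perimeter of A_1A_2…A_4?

|A_1A_2| = √((9)² + (-40)²) = √1681 = 41
|A_2A_3| = √((0)² + (-2)²) = √4 = 2
|A_3A_4| = √((-9)² + (0)²) = √81 = 9
|A_4A_1| = √((0)² + (42)²) = √1764 = 42
Perimeter = 41 + 2 + 9 + 42 = 94.

94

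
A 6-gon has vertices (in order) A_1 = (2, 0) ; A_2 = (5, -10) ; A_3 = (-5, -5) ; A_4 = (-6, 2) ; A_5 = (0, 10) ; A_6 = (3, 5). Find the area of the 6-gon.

Σ = (-20) + (-75) + (-40) + (-60) + (-30) + (-10) = -235
Area = |Σ|/2 = 117.5.

117.5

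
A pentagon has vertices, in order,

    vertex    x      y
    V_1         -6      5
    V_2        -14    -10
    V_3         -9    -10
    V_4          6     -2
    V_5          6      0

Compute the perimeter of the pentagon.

|V_1V_2| = √((-8)² + (-15)²) = √289 = 17
|V_2V_3| = √((5)² + (0)²) = √25 = 5
|V_3V_4| = √((15)² + (8)²) = √289 = 17
|V_4V_5| = √((0)² + (2)²) = √4 = 2
|V_5V_1| = √((-12)² + (5)²) = √169 = 13
Perimeter = 17 + 5 + 17 + 2 + 13 = 54.

54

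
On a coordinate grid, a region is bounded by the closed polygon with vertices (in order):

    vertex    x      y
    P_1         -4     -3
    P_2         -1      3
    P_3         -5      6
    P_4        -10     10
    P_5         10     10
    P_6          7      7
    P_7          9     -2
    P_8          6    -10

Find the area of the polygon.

204.5

Apply the shoelace formula: 2A = Σ (x_i·y_{i+1} − x_{i+1}·y_i), indices taken mod 8.
P_1→P_2: (-4)(3) − (-1)(-3) = -15
P_2→P_3: (-1)(6) − (-5)(3) = 9
P_3→P_4: (-5)(10) − (-10)(6) = 10
P_4→P_5: (-10)(10) − (10)(10) = -200
P_5→P_6: (10)(7) − (7)(10) = 0
P_6→P_7: (7)(-2) − (9)(7) = -77
P_7→P_8: (9)(-10) − (6)(-2) = -78
P_8→P_1: (6)(-3) − (-4)(-10) = -58
Σ = -409
Area = |Σ|/2 = 204.5.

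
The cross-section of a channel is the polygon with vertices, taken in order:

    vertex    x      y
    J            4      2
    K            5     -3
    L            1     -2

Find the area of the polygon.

9.5

Σ = (-22) + (-7) + (10) = -19
Area = |Σ|/2 = 9.5.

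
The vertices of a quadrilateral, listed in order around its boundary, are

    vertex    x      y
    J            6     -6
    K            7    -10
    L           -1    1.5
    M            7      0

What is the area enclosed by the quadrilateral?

Apply the surveyor's formula: 2A = Σ (x_i·y_{i+1} − x_{i+1}·y_i), indices taken mod 4.
Σ = (-18) + (0.5) + (-10.5) + (-42) = -70
Area = |Σ|/2 = 35.

35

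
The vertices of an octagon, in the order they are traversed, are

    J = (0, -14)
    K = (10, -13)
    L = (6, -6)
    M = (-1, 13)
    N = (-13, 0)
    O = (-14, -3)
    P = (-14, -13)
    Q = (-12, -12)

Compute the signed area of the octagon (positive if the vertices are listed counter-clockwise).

Apply the surveyor's formula: 2A = Σ (x_i·y_{i+1} − x_{i+1}·y_i), indices taken mod 8.
J→K: (0)(-13) − (10)(-14) = 140
K→L: (10)(-6) − (6)(-13) = 18
L→M: (6)(13) − (-1)(-6) = 72
M→N: (-1)(0) − (-13)(13) = 169
N→O: (-13)(-3) − (-14)(0) = 39
O→P: (-14)(-13) − (-14)(-3) = 140
P→Q: (-14)(-12) − (-12)(-13) = 12
Q→J: (-12)(-14) − (0)(-12) = 168
Σ = 758
Signed area = Σ/2 = 379 (positive ⇒ counter-clockwise traversal).

379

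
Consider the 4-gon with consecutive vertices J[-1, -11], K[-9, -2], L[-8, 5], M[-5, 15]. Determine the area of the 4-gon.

91.5

Apply the surveyor's formula: 2A = Σ (x_i·y_{i+1} − x_{i+1}·y_i), indices taken mod 4.
Σ = (-97) + (-61) + (-95) + (70) = -183
Area = |Σ|/2 = 91.5.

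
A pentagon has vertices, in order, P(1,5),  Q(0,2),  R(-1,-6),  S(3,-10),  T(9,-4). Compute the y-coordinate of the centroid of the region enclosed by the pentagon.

Apply Gauss's area formula. First the cross-terms c_i = x_i·y_{i+1} − x_{i+1}·y_i:
  2, 2, 28, 78, 49  ⇒  2A = 159, A = 79.5.
Then Σ (y_i + y_{i+1})·c_i = -1485, so ȳ = -1485 / (6·79.5) = -165/53.

-165/53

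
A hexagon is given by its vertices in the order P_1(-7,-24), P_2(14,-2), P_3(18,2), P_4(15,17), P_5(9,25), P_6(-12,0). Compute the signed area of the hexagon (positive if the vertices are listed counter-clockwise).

750

Apply the surveyor's formula: 2A = Σ (x_i·y_{i+1} − x_{i+1}·y_i), indices taken mod 6.
P_1→P_2: (-7)(-2) − (14)(-24) = 350
P_2→P_3: (14)(2) − (18)(-2) = 64
P_3→P_4: (18)(17) − (15)(2) = 276
P_4→P_5: (15)(25) − (9)(17) = 222
P_5→P_6: (9)(0) − (-12)(25) = 300
P_6→P_1: (-12)(-24) − (-7)(0) = 288
Σ = 1500
Signed area = Σ/2 = 750 (positive ⇒ counter-clockwise traversal).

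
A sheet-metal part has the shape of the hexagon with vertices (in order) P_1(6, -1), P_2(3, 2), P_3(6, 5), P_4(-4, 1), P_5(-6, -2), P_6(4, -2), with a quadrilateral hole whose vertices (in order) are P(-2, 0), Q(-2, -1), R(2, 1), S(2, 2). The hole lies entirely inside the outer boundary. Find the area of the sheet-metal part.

Outer boundary:
Σ = (15) + (3) + (26) + (14) + (20) + (8) = 86
Area = |Σ|/2 = 43.
Hole:
Σ = (2) + (0) + (2) + (4) = 8
Area = |Σ|/2 = 4.
Net area = 43 − 4 = 39.

39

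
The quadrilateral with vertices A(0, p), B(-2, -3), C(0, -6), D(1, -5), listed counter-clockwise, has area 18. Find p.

6

The doubled signed area Σ (x_i y_{i+1} − x_{i+1} y_i) is linear in p.
With p=0 it equals 18; the coefficient of p is 3 (from the two edges through A).
So 3·p + 18 = 2·18 = 36 ⇒ p = 6.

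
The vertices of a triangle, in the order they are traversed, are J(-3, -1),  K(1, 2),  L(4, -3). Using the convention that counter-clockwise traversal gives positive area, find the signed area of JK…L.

-14.5

J→K: (-3)(2) − (1)(-1) = -5
K→L: (1)(-3) − (4)(2) = -11
L→J: (4)(-1) − (-3)(-3) = -13
Σ = -29
Signed area = Σ/2 = -14.5 (negative ⇒ clockwise traversal).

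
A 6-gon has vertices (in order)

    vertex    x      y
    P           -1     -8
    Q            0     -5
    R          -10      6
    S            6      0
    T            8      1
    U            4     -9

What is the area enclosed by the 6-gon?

Apply the shoelace formula: 2A = Σ (x_i·y_{i+1} − x_{i+1}·y_i), indices taken mod 6.
Cross-terms: 5, -50, -36, 6, -76, -41  ⇒  Σ = -192
Area = |Σ|/2 = 96.

96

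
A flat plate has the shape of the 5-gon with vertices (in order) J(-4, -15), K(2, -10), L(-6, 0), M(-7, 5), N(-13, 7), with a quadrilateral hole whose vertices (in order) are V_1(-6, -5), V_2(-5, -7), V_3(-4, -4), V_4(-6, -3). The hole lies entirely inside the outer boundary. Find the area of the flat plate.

Outer boundary:
Apply the shoelace formula: 2A = Σ (x_i·y_{i+1} − x_{i+1}·y_i), indices taken mod 5.
Cross-terms: 70, -60, -30, 16, 223  ⇒  Σ = 219
Area = |Σ|/2 = 109.5.
Hole:
V_1→V_2: (-6)(-7) − (-5)(-5) = 17
V_2→V_3: (-5)(-4) − (-4)(-7) = -8
V_3→V_4: (-4)(-3) − (-6)(-4) = -12
V_4→V_1: (-6)(-5) − (-6)(-3) = 12
Σ = 9
Area = |Σ|/2 = 4.5.
Net area = 109.5 − 4.5 = 105.

105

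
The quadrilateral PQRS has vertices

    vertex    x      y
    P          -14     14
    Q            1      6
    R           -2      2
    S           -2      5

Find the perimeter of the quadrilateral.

40

|PQ| = √((15)² + (-8)²) = √289 = 17
|QR| = √((-3)² + (-4)²) = √25 = 5
|RS| = √((0)² + (3)²) = √9 = 3
|SP| = √((-12)² + (9)²) = √225 = 15
Perimeter = 17 + 5 + 3 + 15 = 40.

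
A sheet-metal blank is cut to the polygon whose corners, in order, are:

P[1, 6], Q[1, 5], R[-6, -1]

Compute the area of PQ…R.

Apply the shoelace (surveyor's) formula: 2A = Σ (x_i·y_{i+1} − x_{i+1}·y_i), indices taken mod 3.
P→Q: (1)(5) − (1)(6) = -1
Q→R: (1)(-1) − (-6)(5) = 29
R→P: (-6)(6) − (1)(-1) = -35
Σ = -7
Area = |Σ|/2 = 3.5.

3.5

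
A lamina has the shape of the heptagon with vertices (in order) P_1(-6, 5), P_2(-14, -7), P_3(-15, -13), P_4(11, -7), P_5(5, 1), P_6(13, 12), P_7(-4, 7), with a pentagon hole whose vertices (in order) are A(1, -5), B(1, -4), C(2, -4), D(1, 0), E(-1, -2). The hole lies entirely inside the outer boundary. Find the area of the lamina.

338.5

Outer boundary:
Apply the surveyor's formula: 2A = Σ (x_i·y_{i+1} − x_{i+1}·y_i), indices taken mod 7.
Σ = (112) + (77) + (248) + (46) + (47) + (139) + (22) = 691
Area = |Σ|/2 = 345.5.
Hole:
Σ = (1) + (4) + (4) + (-2) + (7) = 14
Area = |Σ|/2 = 7.
Net area = 345.5 − 7 = 338.5.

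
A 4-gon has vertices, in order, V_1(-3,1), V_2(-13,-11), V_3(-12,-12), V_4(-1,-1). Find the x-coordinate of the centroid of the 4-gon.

Apply Gauss's area formula. First the cross-terms c_i = x_i·y_{i+1} − x_{i+1}·y_i:
  46, 24, 0, -4  ⇒  2A = 66, A = 33.
Then Σ (x_i + x_{i+1})·c_i = -1320, so x̄ = -1320 / (6·33) = -20/3.

-20/3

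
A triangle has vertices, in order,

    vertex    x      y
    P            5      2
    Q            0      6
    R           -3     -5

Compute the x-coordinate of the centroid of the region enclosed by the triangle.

2/3

Apply Gauss's area formula. First the cross-terms c_i = x_i·y_{i+1} − x_{i+1}·y_i:
  30, 18, 19  ⇒  2A = 67, A = 33.5.
Then Σ (x_i + x_{i+1})·c_i = 134, so x̄ = 134 / (6·33.5) = 2/3.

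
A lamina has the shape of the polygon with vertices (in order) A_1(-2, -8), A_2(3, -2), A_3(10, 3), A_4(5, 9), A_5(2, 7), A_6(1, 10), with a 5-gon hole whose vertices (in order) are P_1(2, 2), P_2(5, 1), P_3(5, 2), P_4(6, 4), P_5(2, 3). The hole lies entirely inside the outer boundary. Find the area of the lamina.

Outer boundary:
Apply the shoelace (surveyor's) formula: 2A = Σ (x_i·y_{i+1} − x_{i+1}·y_i), indices taken mod 6.
Cross-terms: 28, 29, 75, 17, 13, 12  ⇒  Σ = 174
Area = |Σ|/2 = 87.
Hole:
Σ = (-8) + (5) + (8) + (10) + (-2) = 13
Area = |Σ|/2 = 6.5.
Net area = 87 − 6.5 = 80.5.

80.5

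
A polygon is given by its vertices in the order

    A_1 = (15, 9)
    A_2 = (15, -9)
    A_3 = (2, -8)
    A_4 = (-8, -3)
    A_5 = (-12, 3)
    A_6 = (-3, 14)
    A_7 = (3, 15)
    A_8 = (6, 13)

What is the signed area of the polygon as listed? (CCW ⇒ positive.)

-470

Apply the surveyor's formula: 2A = Σ (x_i·y_{i+1} − x_{i+1}·y_i), indices taken mod 8.
Σ = (-270) + (-102) + (-70) + (-60) + (-159) + (-87) + (-51) + (-141) = -940
Signed area = Σ/2 = -470 (negative ⇒ clockwise traversal).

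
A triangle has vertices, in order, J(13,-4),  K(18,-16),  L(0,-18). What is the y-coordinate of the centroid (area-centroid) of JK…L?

-38/3

Apply the surveyor's formula. First the cross-terms c_i = x_i·y_{i+1} − x_{i+1}·y_i:
  -136, -324, 234  ⇒  2A = -226, A = -113.
Then Σ (y_i + y_{i+1})·c_i = 8588, so ȳ = 8588 / (6·(-113)) = -38/3.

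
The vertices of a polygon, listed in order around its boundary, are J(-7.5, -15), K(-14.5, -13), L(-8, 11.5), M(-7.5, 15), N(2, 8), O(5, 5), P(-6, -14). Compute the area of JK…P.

Apply Gauss's area formula: 2A = Σ (x_i·y_{i+1} − x_{i+1}·y_i), indices taken mod 7.
J→K: (-7.5)(-13) − (-14.5)(-15) = -120
K→L: (-14.5)(11.5) − (-8)(-13) = -270.75
L→M: (-8)(15) − (-7.5)(11.5) = -33.75
M→N: (-7.5)(8) − (2)(15) = -90
N→O: (2)(5) − (5)(8) = -30
O→P: (5)(-14) − (-6)(5) = -40
P→J: (-6)(-15) − (-7.5)(-14) = -15
Σ = -599.5
Area = |Σ|/2 = 299.75.

299.75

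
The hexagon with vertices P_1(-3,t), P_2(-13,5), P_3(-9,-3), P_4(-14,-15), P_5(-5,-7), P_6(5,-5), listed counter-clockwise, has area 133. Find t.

2

The doubled signed area Σ (x_i y_{i+1} − x_{i+1} y_i) is linear in t.
With t=0 it equals 230; the coefficient of t is 18 (from the two edges through P_1).
So 18·t + 230 = 2·133 = 266 ⇒ t = 2.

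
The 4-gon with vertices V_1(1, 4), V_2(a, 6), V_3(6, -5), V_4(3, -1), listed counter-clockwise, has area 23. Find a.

-6

Write out the shoelace sum; only the two edges meeting at V_2 involve a:
2·Area = [(1·6 − a·4) + (a·(-5) − 6·6)] + 22
       = -9·a + -8 = 46
⇒ a = -6.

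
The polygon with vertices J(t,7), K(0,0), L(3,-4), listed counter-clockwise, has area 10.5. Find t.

Write out the shoelace sum; only the two edges meeting at J involve t:
2·Area = [(3·7 − t·(-4)) + (t·0 − 0·7)] + 0
       = 4·t + 21 = 21
⇒ t = 0.

0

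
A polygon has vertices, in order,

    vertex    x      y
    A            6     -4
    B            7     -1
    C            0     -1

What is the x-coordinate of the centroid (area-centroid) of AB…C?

Apply the shoelace formula. First the cross-terms c_i = x_i·y_{i+1} − x_{i+1}·y_i:
  22, -7, 6  ⇒  2A = 21, A = 10.5.
Then Σ (x_i + x_{i+1})·c_i = 273, so x̄ = 273 / (6·10.5) = 13/3.

13/3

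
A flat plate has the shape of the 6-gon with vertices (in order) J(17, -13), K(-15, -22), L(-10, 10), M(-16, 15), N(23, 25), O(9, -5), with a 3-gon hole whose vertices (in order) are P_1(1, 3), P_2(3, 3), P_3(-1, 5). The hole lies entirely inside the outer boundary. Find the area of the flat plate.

1021

Outer boundary:
Apply the shoelace formula: 2A = Σ (x_i·y_{i+1} − x_{i+1}·y_i), indices taken mod 6.
Σ = (-569) + (-370) + (10) + (-745) + (-340) + (-32) = -2046
Area = |Σ|/2 = 1023.
Hole:
Σ = (-6) + (18) + (-8) = 4
Area = |Σ|/2 = 2.
Net area = 1023 − 2 = 1021.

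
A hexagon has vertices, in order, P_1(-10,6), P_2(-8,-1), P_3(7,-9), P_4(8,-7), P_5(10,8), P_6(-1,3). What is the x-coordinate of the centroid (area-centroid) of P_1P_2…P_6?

Apply the shoelace formula. First the cross-terms c_i = x_i·y_{i+1} − x_{i+1}·y_i:
  58, 79, 23, 134, 38, 24  ⇒  2A = 356, A = 178.
Then Σ (x_i + x_{i+1})·c_i = 1712, so x̄ = 1712 / (6·178) = 428/267.

428/267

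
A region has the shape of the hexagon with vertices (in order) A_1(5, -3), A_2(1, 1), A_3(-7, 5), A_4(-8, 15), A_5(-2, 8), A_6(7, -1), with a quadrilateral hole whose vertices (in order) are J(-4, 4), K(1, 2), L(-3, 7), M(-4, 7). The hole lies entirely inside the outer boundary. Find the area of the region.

Outer boundary:
Σ = (8) + (12) + (-65) + (-34) + (-54) + (-16) = -149
Area = |Σ|/2 = 74.5.
Hole:
Σ = (-12) + (13) + (7) + (12) = 20
Area = |Σ|/2 = 10.
Net area = 74.5 − 10 = 64.5.

64.5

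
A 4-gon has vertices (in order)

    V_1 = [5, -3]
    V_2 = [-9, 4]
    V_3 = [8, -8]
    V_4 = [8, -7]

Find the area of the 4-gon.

26

Σ = (-7) + (40) + (8) + (11) = 52
Area = |Σ|/2 = 26.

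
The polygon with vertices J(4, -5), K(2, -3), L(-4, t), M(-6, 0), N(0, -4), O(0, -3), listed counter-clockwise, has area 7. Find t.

The doubled signed area Σ (x_i y_{i+1} − x_{i+1} y_i) is linear in t.
With t=0 it equals 22; the coefficient of t is 8 (from the two edges through L).
So 8·t + 22 = 2·7 = 14 ⇒ t = -1.

-1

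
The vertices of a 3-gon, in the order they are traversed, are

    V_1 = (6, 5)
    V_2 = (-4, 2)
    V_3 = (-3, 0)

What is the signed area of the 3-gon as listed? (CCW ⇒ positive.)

11.5

Apply the shoelace (surveyor's) formula: 2A = Σ (x_i·y_{i+1} − x_{i+1}·y_i), indices taken mod 3.
Σ = (32) + (6) + (-15) = 23
Signed area = Σ/2 = 11.5 (positive ⇒ counter-clockwise traversal).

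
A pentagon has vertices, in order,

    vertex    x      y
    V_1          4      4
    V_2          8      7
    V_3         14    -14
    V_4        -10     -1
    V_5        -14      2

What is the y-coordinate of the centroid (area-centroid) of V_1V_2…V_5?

Apply the shoelace (surveyor's) formula. First the cross-terms c_i = x_i·y_{i+1} − x_{i+1}·y_i:
  -4, -210, -154, -34, -64  ⇒  2A = -466, A = -233.
Then Σ (y_i + y_{i+1})·c_i = 3318, so ȳ = 3318 / (6·(-233)) = -553/233.

-553/233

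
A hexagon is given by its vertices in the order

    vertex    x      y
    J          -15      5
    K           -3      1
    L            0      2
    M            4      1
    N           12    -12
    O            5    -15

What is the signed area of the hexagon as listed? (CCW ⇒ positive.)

Apply the shoelace (surveyor's) formula: 2A = Σ (x_i·y_{i+1} − x_{i+1}·y_i), indices taken mod 6.
Cross-terms: 0, -6, -8, -60, -120, -200  ⇒  Σ = -394
Signed area = Σ/2 = -197 (negative ⇒ clockwise traversal).

-197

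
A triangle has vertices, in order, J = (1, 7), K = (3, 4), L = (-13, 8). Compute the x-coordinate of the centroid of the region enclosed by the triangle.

Apply the shoelace (surveyor's) formula. First the cross-terms c_i = x_i·y_{i+1} − x_{i+1}·y_i:
  -17, 76, -99  ⇒  2A = -40, A = -20.
Then Σ (x_i + x_{i+1})·c_i = 360, so x̄ = 360 / (6·(-20)) = -3.

-3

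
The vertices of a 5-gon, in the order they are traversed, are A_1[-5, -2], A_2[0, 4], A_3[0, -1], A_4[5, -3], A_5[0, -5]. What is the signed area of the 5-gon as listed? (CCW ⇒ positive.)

Cross-terms: -20, 0, 5, -25, -25  ⇒  Σ = -65
Signed area = Σ/2 = -32.5 (negative ⇒ clockwise traversal).

-32.5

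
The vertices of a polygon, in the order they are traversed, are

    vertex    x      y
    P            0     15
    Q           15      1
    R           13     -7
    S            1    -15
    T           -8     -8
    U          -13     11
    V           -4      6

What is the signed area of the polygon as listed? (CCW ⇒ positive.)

Σ = (-225) + (-118) + (-188) + (-128) + (-192) + (-34) + (-60) = -945
Signed area = Σ/2 = -472.5 (negative ⇒ clockwise traversal).

-472.5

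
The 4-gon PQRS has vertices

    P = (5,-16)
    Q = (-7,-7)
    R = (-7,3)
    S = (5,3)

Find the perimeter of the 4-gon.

56

|PQ| = √((-12)² + (9)²) = √225 = 15
|QR| = √((0)² + (10)²) = √100 = 10
|RS| = √((12)² + (0)²) = √144 = 12
|SP| = √((0)² + (-19)²) = √361 = 19
Perimeter = 15 + 10 + 12 + 19 = 56.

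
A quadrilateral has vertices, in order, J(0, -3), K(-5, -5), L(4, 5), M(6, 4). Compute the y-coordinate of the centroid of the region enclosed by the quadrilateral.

2/13

Apply the shoelace formula. First the cross-terms c_i = x_i·y_{i+1} − x_{i+1}·y_i:
  -15, -5, -14, -18  ⇒  2A = -52, A = -26.
Then Σ (y_i + y_{i+1})·c_i = -24, so ȳ = -24 / (6·(-26)) = 2/13.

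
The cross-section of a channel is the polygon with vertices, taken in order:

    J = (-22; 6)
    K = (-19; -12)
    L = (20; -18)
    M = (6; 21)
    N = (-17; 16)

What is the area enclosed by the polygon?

1095.5

Apply the surveyor's formula: 2A = Σ (x_i·y_{i+1} − x_{i+1}·y_i), indices taken mod 5.
Σ = (378) + (582) + (528) + (453) + (250) = 2191
Area = |Σ|/2 = 1095.5.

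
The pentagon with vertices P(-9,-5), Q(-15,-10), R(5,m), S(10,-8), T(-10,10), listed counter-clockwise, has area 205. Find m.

-9

Write out the shoelace sum; only the two edges meeting at R involve m:
2·Area = [((-15)·m − 5·(-10)) + (5·(-8) − 10·m)] + 175
       = -25·m + 185 = 410
⇒ m = -9.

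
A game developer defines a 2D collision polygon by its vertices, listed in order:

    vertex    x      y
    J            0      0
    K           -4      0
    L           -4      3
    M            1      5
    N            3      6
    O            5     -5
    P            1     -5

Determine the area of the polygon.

Σ = (0) + (-12) + (-23) + (-9) + (-45) + (-20) + (0) = -109
Area = |Σ|/2 = 54.5.

54.5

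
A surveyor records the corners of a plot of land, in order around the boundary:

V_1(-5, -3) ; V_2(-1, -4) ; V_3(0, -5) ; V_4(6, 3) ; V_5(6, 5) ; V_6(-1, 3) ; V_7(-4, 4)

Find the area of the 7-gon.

Apply the surveyor's formula: 2A = Σ (x_i·y_{i+1} − x_{i+1}·y_i), indices taken mod 7.
V_1→V_2: (-5)(-4) − (-1)(-3) = 17
V_2→V_3: (-1)(-5) − (0)(-4) = 5
V_3→V_4: (0)(3) − (6)(-5) = 30
V_4→V_5: (6)(5) − (6)(3) = 12
V_5→V_6: (6)(3) − (-1)(5) = 23
V_6→V_7: (-1)(4) − (-4)(3) = 8
V_7→V_1: (-4)(-3) − (-5)(4) = 32
Σ = 127
Area = |Σ|/2 = 63.5.

63.5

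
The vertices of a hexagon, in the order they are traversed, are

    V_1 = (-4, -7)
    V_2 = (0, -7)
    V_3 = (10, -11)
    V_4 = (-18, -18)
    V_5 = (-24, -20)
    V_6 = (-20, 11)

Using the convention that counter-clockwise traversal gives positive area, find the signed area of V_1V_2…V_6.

-416

V_1→V_2: (-4)(-7) − (0)(-7) = 28
V_2→V_3: (0)(-11) − (10)(-7) = 70
V_3→V_4: (10)(-18) − (-18)(-11) = -378
V_4→V_5: (-18)(-20) − (-24)(-18) = -72
V_5→V_6: (-24)(11) − (-20)(-20) = -664
V_6→V_1: (-20)(-7) − (-4)(11) = 184
Σ = -832
Signed area = Σ/2 = -416 (negative ⇒ clockwise traversal).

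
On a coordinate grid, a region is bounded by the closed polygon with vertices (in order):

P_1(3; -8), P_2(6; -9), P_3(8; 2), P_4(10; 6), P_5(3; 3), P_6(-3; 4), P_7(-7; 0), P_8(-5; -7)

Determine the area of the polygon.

152

Σ = (21) + (84) + (28) + (12) + (21) + (28) + (49) + (61) = 304
Area = |Σ|/2 = 152.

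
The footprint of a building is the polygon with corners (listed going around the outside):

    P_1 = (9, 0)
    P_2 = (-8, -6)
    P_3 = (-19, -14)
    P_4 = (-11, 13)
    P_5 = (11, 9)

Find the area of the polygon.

390

P_1→P_2: (9)(-6) − (-8)(0) = -54
P_2→P_3: (-8)(-14) − (-19)(-6) = -2
P_3→P_4: (-19)(13) − (-11)(-14) = -401
P_4→P_5: (-11)(9) − (11)(13) = -242
P_5→P_1: (11)(0) − (9)(9) = -81
Σ = -780
Area = |Σ|/2 = 390.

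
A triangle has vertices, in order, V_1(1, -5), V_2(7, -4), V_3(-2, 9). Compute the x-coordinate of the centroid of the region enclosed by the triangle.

2

Apply the shoelace (surveyor's) formula. First the cross-terms c_i = x_i·y_{i+1} − x_{i+1}·y_i:
  31, 55, 1  ⇒  2A = 87, A = 43.5.
Then Σ (x_i + x_{i+1})·c_i = 522, so x̄ = 522 / (6·43.5) = 2.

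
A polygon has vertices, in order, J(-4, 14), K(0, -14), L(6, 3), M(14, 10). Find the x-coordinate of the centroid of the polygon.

Apply the surveyor's formula. First the cross-terms c_i = x_i·y_{i+1} − x_{i+1}·y_i:
  56, 84, 18, 236  ⇒  2A = 394, A = 197.
Then Σ (x_i + x_{i+1})·c_i = 3000, so x̄ = 3000 / (6·197) = 500/197.

500/197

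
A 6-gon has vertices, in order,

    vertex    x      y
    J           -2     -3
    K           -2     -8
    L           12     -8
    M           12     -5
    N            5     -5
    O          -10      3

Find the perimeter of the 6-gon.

|JK| = √((0)² + (-5)²) = √25 = 5
|KL| = √((14)² + (0)²) = √196 = 14
|LM| = √((0)² + (3)²) = √9 = 3
|MN| = √((-7)² + (0)²) = √49 = 7
|NO| = √((-15)² + (8)²) = √289 = 17
|OJ| = √((8)² + (-6)²) = √100 = 10
Perimeter = 5 + 14 + 3 + 7 + 17 + 10 = 56.

56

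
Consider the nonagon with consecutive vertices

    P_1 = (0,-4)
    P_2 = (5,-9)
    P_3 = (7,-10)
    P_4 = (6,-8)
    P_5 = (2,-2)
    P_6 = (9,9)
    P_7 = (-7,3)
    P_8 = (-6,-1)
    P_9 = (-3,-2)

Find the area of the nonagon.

Apply the shoelace formula: 2A = Σ (x_i·y_{i+1} − x_{i+1}·y_i), indices taken mod 9.
Σ = (20) + (13) + (4) + (4) + (36) + (90) + (25) + (9) + (12) = 213
Area = |Σ|/2 = 106.5.

106.5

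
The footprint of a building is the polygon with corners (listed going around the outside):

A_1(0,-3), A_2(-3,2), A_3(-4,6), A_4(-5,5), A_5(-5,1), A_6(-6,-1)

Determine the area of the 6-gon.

Apply the shoelace formula: 2A = Σ (x_i·y_{i+1} − x_{i+1}·y_i), indices taken mod 6.
Σ = (-9) + (-10) + (10) + (20) + (11) + (18) = 40
Area = |Σ|/2 = 20.

20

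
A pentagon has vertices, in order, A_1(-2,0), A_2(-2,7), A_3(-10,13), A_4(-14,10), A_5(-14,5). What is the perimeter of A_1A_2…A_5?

40

|A_1A_2| = √((0)² + (7)²) = √49 = 7
|A_2A_3| = √((-8)² + (6)²) = √100 = 10
|A_3A_4| = √((-4)² + (-3)²) = √25 = 5
|A_4A_5| = √((0)² + (-5)²) = √25 = 5
|A_5A_1| = √((12)² + (-5)²) = √169 = 13
Perimeter = 7 + 10 + 5 + 5 + 13 = 40.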